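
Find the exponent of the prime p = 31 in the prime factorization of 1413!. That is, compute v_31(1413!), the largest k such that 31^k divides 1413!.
v_31(1413!) = 46

Legendre's formula: v_p(n!) = Σ_{k ≥ 1} ⌊n / p^k⌋. For p = 31, n = 1413, the terms are:
  ⌊1413/31^1⌋ = ⌊1413/31⌋ = 45
  ⌊1413/31^2⌋ = ⌊1413/961⌋ = 1
(the next term ⌊1413/31^3⌋ = 0, terminating the sum). Summing: v_31(1413!) = 45 + 1 = 46.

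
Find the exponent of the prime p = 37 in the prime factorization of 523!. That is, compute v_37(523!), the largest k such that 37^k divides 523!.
v_37(523!) = 14

Legendre's formula: v_p(n!) = Σ_{k ≥ 1} ⌊n / p^k⌋. For p = 37, n = 523, the terms are:
  ⌊523/37^1⌋ = ⌊523/37⌋ = 14
(the next term ⌊523/37^2⌋ = 0, terminating the sum). Summing: v_37(523!) = 14 = 14.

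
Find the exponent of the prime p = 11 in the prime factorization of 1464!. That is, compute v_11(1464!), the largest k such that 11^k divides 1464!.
v_11(1464!) = 146

Legendre's formula: v_p(n!) = Σ_{k ≥ 1} ⌊n / p^k⌋. For p = 11, n = 1464, the terms are:
  ⌊1464/11^1⌋ = ⌊1464/11⌋ = 133
  ⌊1464/11^2⌋ = ⌊1464/121⌋ = 12
  ⌊1464/11^3⌋ = ⌊1464/1331⌋ = 1
(the next term ⌊1464/11^4⌋ = 0, terminating the sum). Summing: v_11(1464!) = 133 + 12 + 1 = 146.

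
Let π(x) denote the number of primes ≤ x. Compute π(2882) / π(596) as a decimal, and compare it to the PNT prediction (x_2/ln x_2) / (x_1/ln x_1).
π(2882)/π(596) = 417/108 ≈ 3.8611;  PNT prediction ≈ 3.8789.

π(596) = 108 and π(2882) = 417, so π(2882)/π(596) ≈ 3.8611. The PNT-predicted ratio is (2882/ln(2882)) / (596/ln(596)) ≈ 3.8789. The two agree to within a few percent, as expected.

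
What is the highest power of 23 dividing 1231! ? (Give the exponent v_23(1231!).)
v_23(1231!) = 55

Legendre's formula: v_p(n!) = Σ_{k ≥ 1} ⌊n / p^k⌋. For p = 23, n = 1231, the terms are:
  ⌊1231/23^1⌋ = ⌊1231/23⌋ = 53
  ⌊1231/23^2⌋ = ⌊1231/529⌋ = 2
(the next term ⌊1231/23^3⌋ = 0, terminating the sum). Summing: v_23(1231!) = 53 + 2 = 55.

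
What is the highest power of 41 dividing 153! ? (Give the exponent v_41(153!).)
v_41(153!) = 3

Legendre's formula: v_p(n!) = Σ_{k ≥ 1} ⌊n / p^k⌋. For p = 41, n = 153, the terms are:
  ⌊153/41^1⌋ = ⌊153/41⌋ = 3
(the next term ⌊153/41^2⌋ = 0, terminating the sum). Summing: v_41(153!) = 3 = 3.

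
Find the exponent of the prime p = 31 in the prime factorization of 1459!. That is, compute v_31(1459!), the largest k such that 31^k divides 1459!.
v_31(1459!) = 48

Legendre's formula: v_p(n!) = Σ_{k ≥ 1} ⌊n / p^k⌋. For p = 31, n = 1459, the terms are:
  ⌊1459/31^1⌋ = ⌊1459/31⌋ = 47
  ⌊1459/31^2⌋ = ⌊1459/961⌋ = 1
(the next term ⌊1459/31^3⌋ = 0, terminating the sum). Summing: v_31(1459!) = 47 + 1 = 48.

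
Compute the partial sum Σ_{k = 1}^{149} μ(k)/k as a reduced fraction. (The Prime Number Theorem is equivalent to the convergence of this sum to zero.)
Σ μ(k)/k = 6595680120984975873251486071642506311068428581824310097/497394116979759773352958578871947022849194621108954843470

Values of μ(k) for 1 ≤ k ≤ 149: μ(1) = 1, μ(2) = -1, μ(3) = -1, μ(5) = -1, μ(6) = 1, μ(7) = -1, μ(10) = 1, μ(11) = -1, μ(13) = -1, μ(14) = 1, μ(15) = 1, μ(17) = -1, μ(19) = -1, μ(21) = 1, μ(22) = 1, μ(23) = -1, μ(26) = 1, μ(29) = -1, μ(30) = -1, μ(31) = -1, μ(33) = 1, μ(34) = 1, μ(35) = 1, μ(37) = -1, μ(38) = 1, μ(39) = 1, μ(41) = -1, μ(42) = -1, μ(43) = -1, μ(46) = 1, μ(47) = -1, μ(51) = 1, μ(53) = -1, μ(55) = 1, μ(57) = 1, μ(58) = 1, μ(59) = -1, μ(61) = -1, μ(62) = 1, μ(65) = 1, μ(66) = -1, μ(67) = -1, μ(69) = 1, μ(70) = -1, μ(71) = -1, μ(73) = -1, μ(74) = 1, μ(77) = 1, μ(78) = -1, μ(79) = -1, μ(82) = 1, μ(83) = -1, μ(85) = 1, μ(86) = 1, μ(87) = 1, μ(89) = -1, μ(91) = 1, μ(93) = 1, μ(94) = 1, μ(95) = 1, μ(97) = -1, μ(101) = -1, μ(102) = -1, μ(103) = -1, μ(105) = -1, μ(106) = 1, μ(107) = -1, μ(109) = -1, μ(110) = -1, μ(111) = 1, μ(113) = -1, μ(114) = -1, μ(115) = 1, μ(118) = 1, μ(119) = 1, μ(122) = 1, μ(123) = 1, μ(127) = -1, μ(129) = 1, μ(130) = -1, μ(131) = -1, μ(133) = 1, μ(134) = 1, μ(137) = -1, μ(138) = -1, μ(139) = -1, μ(141) = 1, μ(142) = 1, μ(143) = 1, μ(145) = 1, μ(146) = 1, μ(149) = -1, with μ = 0 on non-squarefree integers. Summing μ(k)/k for k where μ(k) ≠ 0 gives 6595680120984975873251486071642506311068428581824310097/497394116979759773352958578871947022849194621108954843470 ≈ 0.0133. (PNT ⟺ this sum → 0 as n → ∞.)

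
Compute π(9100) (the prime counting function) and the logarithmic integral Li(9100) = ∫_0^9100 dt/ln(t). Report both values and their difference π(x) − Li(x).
π(9100) = 1128;  Li(9100) ≈ 1147.93;  π(x) − Li(x) ≈ -19.93.

Direct count of primes ≤ 9100 gives π(9100) = 1128. Numerical evaluation of the logarithmic integral gives Li(9100) ≈ 1147.93. The difference π(x) − Li(x) ≈ -19.93 is typically negative for small/moderate x (Li(x) overestimates), though Littlewood's theorem shows this sign changes infinitely often.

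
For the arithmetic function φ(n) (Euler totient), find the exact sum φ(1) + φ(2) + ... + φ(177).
Σ_{n ≤ 177} φ(n) = 9566

Compute φ(n) for each 1 ≤ n ≤ 177: φ(1) = 1, φ(2) = 1, φ(3) = 2, φ(4) = 2, φ(5) = 4, φ(6) = 2, φ(7) = 6, φ(8) = 4, φ(9) = 6, φ(10) = 4, φ(11) = 10, φ(12) = 4, φ(13) = 12, φ(14) = 6, φ(15) = 8, φ(16) = 8, φ(17) = 16, φ(18) = 6, φ(19) = 18, φ(20) = 8, φ(21) = 12, φ(22) = 10, φ(23) = 22, φ(24) = 8, φ(25) = 20, φ(26) = 12, φ(27) = 18, φ(28) = 12, φ(29) = 28, φ(30) = 8, φ(31) = 30, φ(32) = 16, φ(33) = 20, φ(34) = 16, φ(35) = 24, φ(36) = 12, φ(37) = 36, φ(38) = 18, φ(39) = 24, φ(40) = 16, φ(41) = 40, φ(42) = 12, φ(43) = 42, φ(44) = 20, φ(45) = 24, φ(46) = 22, φ(47) = 46, φ(48) = 16, φ(49) = 42, φ(50) = 20, φ(51) = 32, φ(52) = 24, φ(53) = 52, φ(54) = 18, φ(55) = 40, φ(56) = 24, φ(57) = 36, φ(58) = 28, φ(59) = 58, φ(60) = 16, φ(61) = 60, φ(62) = 30, φ(63) = 36, φ(64) = 32, φ(65) = 48, φ(66) = 20, φ(67) = 66, φ(68) = 32, φ(69) = 44, φ(70) = 24, φ(71) = 70, φ(72) = 24, φ(73) = 72, φ(74) = 36, φ(75) = 40, φ(76) = 36, φ(77) = 60, φ(78) = 24, φ(79) = 78, φ(80) = 32, φ(81) = 54, φ(82) = 40, φ(83) = 82, φ(84) = 24, φ(85) = 64, φ(86) = 42, φ(87) = 56, φ(88) = 40, φ(89) = 88, φ(90) = 24, φ(91) = 72, φ(92) = 44, φ(93) = 60, φ(94) = 46, φ(95) = 72, φ(96) = 32, φ(97) = 96, φ(98) = 42, φ(99) = 60, φ(100) = 40, φ(101) = 100, φ(102) = 32, φ(103) = 102, φ(104) = 48, φ(105) = 48, φ(106) = 52, φ(107) = 106, φ(108) = 36, φ(109) = 108, φ(110) = 40, φ(111) = 72, φ(112) = 48, φ(113) = 112, φ(114) = 36, φ(115) = 88, φ(116) = 56, φ(117) = 72, φ(118) = 58, φ(119) = 96, φ(120) = 32, φ(121) = 110, φ(122) = 60, φ(123) = 80, φ(124) = 60, φ(125) = 100, φ(126) = 36, φ(127) = 126, φ(128) = 64, φ(129) = 84, φ(130) = 48, φ(131) = 130, φ(132) = 40, φ(133) = 108, φ(134) = 66, φ(135) = 72, φ(136) = 64, φ(137) = 136, φ(138) = 44, φ(139) = 138, φ(140) = 48, φ(141) = 92, φ(142) = 70, φ(143) = 120, φ(144) = 48, φ(145) = 112, φ(146) = 72, φ(147) = 84, φ(148) = 72, φ(149) = 148, φ(150) = 40, φ(151) = 150, φ(152) = 72, φ(153) = 96, φ(154) = 60, φ(155) = 120, φ(156) = 48, φ(157) = 156, φ(158) = 78, φ(159) = 104, φ(160) = 64, φ(161) = 132, φ(162) = 54, φ(163) = 162, φ(164) = 80, φ(165) = 80, φ(166) = 82, φ(167) = 166, φ(168) = 48, φ(169) = 156, φ(170) = 64, φ(171) = 108, φ(172) = 84, φ(173) = 172, φ(174) = 56, φ(175) = 120, φ(176) = 80, φ(177) = 116. Summing all 177 values: 9566. (Average order: Σ_{n ≤ x} φ(n) ~ (3/π²) x². For x = 177, (3/π²)·177² ≈ 9522.87.)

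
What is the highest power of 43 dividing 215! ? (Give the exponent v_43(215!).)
v_43(215!) = 5

Legendre's formula: v_p(n!) = Σ_{k ≥ 1} ⌊n / p^k⌋. For p = 43, n = 215, the terms are:
  ⌊215/43^1⌋ = ⌊215/43⌋ = 5
(the next term ⌊215/43^2⌋ = 0, terminating the sum). Summing: v_43(215!) = 5 = 5.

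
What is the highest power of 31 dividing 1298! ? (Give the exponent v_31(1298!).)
v_31(1298!) = 42

Legendre's formula: v_p(n!) = Σ_{k ≥ 1} ⌊n / p^k⌋. For p = 31, n = 1298, the terms are:
  ⌊1298/31^1⌋ = ⌊1298/31⌋ = 41
  ⌊1298/31^2⌋ = ⌊1298/961⌋ = 1
(the next term ⌊1298/31^3⌋ = 0, terminating the sum). Summing: v_31(1298!) = 41 + 1 = 42.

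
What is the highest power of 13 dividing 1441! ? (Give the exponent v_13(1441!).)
v_13(1441!) = 118

Legendre's formula: v_p(n!) = Σ_{k ≥ 1} ⌊n / p^k⌋. For p = 13, n = 1441, the terms are:
  ⌊1441/13^1⌋ = ⌊1441/13⌋ = 110
  ⌊1441/13^2⌋ = ⌊1441/169⌋ = 8
(the next term ⌊1441/13^3⌋ = 0, terminating the sum). Summing: v_13(1441!) = 110 + 8 = 118.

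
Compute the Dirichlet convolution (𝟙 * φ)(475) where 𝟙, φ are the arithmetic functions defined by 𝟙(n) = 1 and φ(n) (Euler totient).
(𝟙 * φ)(475) = 475

Divisors of 475: [1, 5, 19, 25, 95, 475]. For each d | 475:
  d = 1: 𝟙(1) · φ(475/1) = 1 · 360 = 360
  d = 5: 𝟙(5) · φ(475/5) = 1 · 72 = 72
  d = 19: 𝟙(19) · φ(475/19) = 1 · 20 = 20
  d = 25: 𝟙(25) · φ(475/25) = 1 · 18 = 18
  d = 95: 𝟙(95) · φ(475/95) = 1 · 4 = 4
  d = 475: 𝟙(475) · φ(475/475) = 1 · 1 = 1
Summing: (𝟙 * φ)(475) = 360 + 72 + 20 + 18 + 4 + 1 = 475.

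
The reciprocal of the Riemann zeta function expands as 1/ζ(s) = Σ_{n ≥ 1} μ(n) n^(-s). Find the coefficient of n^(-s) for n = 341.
μ(341) = 1

Factor n = 341 = 11 · 31. μ(n) = 0 if any exponent ≥ 2 (not squarefree); otherwise μ(n) = (−1)^{ω(n)} where ω(n) is the number of distinct prime factors. Applying: μ(341) = 1.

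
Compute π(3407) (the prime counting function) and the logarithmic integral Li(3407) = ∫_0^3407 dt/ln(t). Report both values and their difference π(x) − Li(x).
π(3407) = 479;  Li(3407) ≈ 493.19;  π(x) − Li(x) ≈ -14.19.

Direct count of primes ≤ 3407 gives π(3407) = 479. Numerical evaluation of the logarithmic integral gives Li(3407) ≈ 493.19. The difference π(x) − Li(x) ≈ -14.19 is typically negative for small/moderate x (Li(x) overestimates), though Littlewood's theorem shows this sign changes infinitely often.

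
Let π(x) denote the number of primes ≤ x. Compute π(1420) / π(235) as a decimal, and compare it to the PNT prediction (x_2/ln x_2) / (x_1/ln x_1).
π(1420)/π(235) = 223/51 ≈ 4.3725;  PNT prediction ≈ 4.5450.

π(235) = 51 and π(1420) = 223, so π(1420)/π(235) ≈ 4.3725. The PNT-predicted ratio is (1420/ln(1420)) / (235/ln(235)) ≈ 4.5450. The two agree to within a few percent, as expected.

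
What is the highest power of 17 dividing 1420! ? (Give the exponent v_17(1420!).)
v_17(1420!) = 87

Legendre's formula: v_p(n!) = Σ_{k ≥ 1} ⌊n / p^k⌋. For p = 17, n = 1420, the terms are:
  ⌊1420/17^1⌋ = ⌊1420/17⌋ = 83
  ⌊1420/17^2⌋ = ⌊1420/289⌋ = 4
(the next term ⌊1420/17^3⌋ = 0, terminating the sum). Summing: v_17(1420!) = 83 + 4 = 87.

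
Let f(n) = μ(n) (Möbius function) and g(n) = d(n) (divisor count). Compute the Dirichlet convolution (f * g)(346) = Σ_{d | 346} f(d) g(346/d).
(μ * d)(346) = 1

Divisors of 346: [1, 2, 173, 346]. For each d | 346:
  d = 1: μ(1) · d(346/1) = 1 · 4 = 4
  d = 2: μ(2) · d(346/2) = -1 · 2 = -2
  d = 173: μ(173) · d(346/173) = -1 · 2 = -2
  d = 346: μ(346) · d(346/346) = 1 · 1 = 1
Summing: (μ * d)(346) = 4 + -2 + -2 + 1 = 1.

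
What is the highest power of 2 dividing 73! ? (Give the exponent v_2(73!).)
v_2(73!) = 70

Legendre's formula: v_p(n!) = Σ_{k ≥ 1} ⌊n / p^k⌋. For p = 2, n = 73, the terms are:
  ⌊73/2^1⌋ = ⌊73/2⌋ = 36
  ⌊73/2^2⌋ = ⌊73/4⌋ = 18
  ⌊73/2^3⌋ = ⌊73/8⌋ = 9
  ⌊73/2^4⌋ = ⌊73/16⌋ = 4
  ⌊73/2^5⌋ = ⌊73/32⌋ = 2
  ⌊73/2^6⌋ = ⌊73/64⌋ = 1
(the next term ⌊73/2^7⌋ = 0, terminating the sum). Summing: v_2(73!) = 36 + 18 + 9 + 4 + 2 + 1 = 70.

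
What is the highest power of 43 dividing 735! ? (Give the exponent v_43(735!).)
v_43(735!) = 17

Legendre's formula: v_p(n!) = Σ_{k ≥ 1} ⌊n / p^k⌋. For p = 43, n = 735, the terms are:
  ⌊735/43^1⌋ = ⌊735/43⌋ = 17
(the next term ⌊735/43^2⌋ = 0, terminating the sum). Summing: v_43(735!) = 17 = 17.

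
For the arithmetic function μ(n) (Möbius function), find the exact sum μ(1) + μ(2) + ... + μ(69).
Σ_{n ≤ 69} μ(n) = -1

Compute μ(n) for each 1 ≤ n ≤ 69: μ(1) = 1, μ(2) = -1, μ(3) = -1, μ(4) = 0, μ(5) = -1, μ(6) = 1, μ(7) = -1, μ(8) = 0, μ(9) = 0, μ(10) = 1, μ(11) = -1, μ(12) = 0, μ(13) = -1, μ(14) = 1, μ(15) = 1, μ(16) = 0, μ(17) = -1, μ(18) = 0, μ(19) = -1, μ(20) = 0, μ(21) = 1, μ(22) = 1, μ(23) = -1, μ(24) = 0, μ(25) = 0, μ(26) = 1, μ(27) = 0, μ(28) = 0, μ(29) = -1, μ(30) = -1, μ(31) = -1, μ(32) = 0, μ(33) = 1, μ(34) = 1, μ(35) = 1, μ(36) = 0, μ(37) = -1, μ(38) = 1, μ(39) = 1, μ(40) = 0, μ(41) = -1, μ(42) = -1, μ(43) = -1, μ(44) = 0, μ(45) = 0, μ(46) = 1, μ(47) = -1, μ(48) = 0, μ(49) = 0, μ(50) = 0, μ(51) = 1, μ(52) = 0, μ(53) = -1, μ(54) = 0, μ(55) = 1, μ(56) = 0, μ(57) = 1, μ(58) = 1, μ(59) = -1, μ(60) = 0, μ(61) = -1, μ(62) = 1, μ(63) = 0, μ(64) = 0, μ(65) = 1, μ(66) = -1, μ(67) = -1, μ(68) = 0, μ(69) = 1. Summing all 69 values: -1. (Mertens function M(x) = Σ_{n ≤ x} μ(n); on average M(x) should be small (PNT ⟺ M(x) = o(x)).)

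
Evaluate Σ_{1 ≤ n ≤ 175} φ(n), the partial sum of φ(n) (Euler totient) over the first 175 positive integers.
Σ_{n ≤ 175} φ(n) = 9370

Compute φ(n) for each 1 ≤ n ≤ 175: φ(1) = 1, φ(2) = 1, φ(3) = 2, φ(4) = 2, φ(5) = 4, φ(6) = 2, φ(7) = 6, φ(8) = 4, φ(9) = 6, φ(10) = 4, φ(11) = 10, φ(12) = 4, φ(13) = 12, φ(14) = 6, φ(15) = 8, φ(16) = 8, φ(17) = 16, φ(18) = 6, φ(19) = 18, φ(20) = 8, φ(21) = 12, φ(22) = 10, φ(23) = 22, φ(24) = 8, φ(25) = 20, φ(26) = 12, φ(27) = 18, φ(28) = 12, φ(29) = 28, φ(30) = 8, φ(31) = 30, φ(32) = 16, φ(33) = 20, φ(34) = 16, φ(35) = 24, φ(36) = 12, φ(37) = 36, φ(38) = 18, φ(39) = 24, φ(40) = 16, φ(41) = 40, φ(42) = 12, φ(43) = 42, φ(44) = 20, φ(45) = 24, φ(46) = 22, φ(47) = 46, φ(48) = 16, φ(49) = 42, φ(50) = 20, φ(51) = 32, φ(52) = 24, φ(53) = 52, φ(54) = 18, φ(55) = 40, φ(56) = 24, φ(57) = 36, φ(58) = 28, φ(59) = 58, φ(60) = 16, φ(61) = 60, φ(62) = 30, φ(63) = 36, φ(64) = 32, φ(65) = 48, φ(66) = 20, φ(67) = 66, φ(68) = 32, φ(69) = 44, φ(70) = 24, φ(71) = 70, φ(72) = 24, φ(73) = 72, φ(74) = 36, φ(75) = 40, φ(76) = 36, φ(77) = 60, φ(78) = 24, φ(79) = 78, φ(80) = 32, φ(81) = 54, φ(82) = 40, φ(83) = 82, φ(84) = 24, φ(85) = 64, φ(86) = 42, φ(87) = 56, φ(88) = 40, φ(89) = 88, φ(90) = 24, φ(91) = 72, φ(92) = 44, φ(93) = 60, φ(94) = 46, φ(95) = 72, φ(96) = 32, φ(97) = 96, φ(98) = 42, φ(99) = 60, φ(100) = 40, φ(101) = 100, φ(102) = 32, φ(103) = 102, φ(104) = 48, φ(105) = 48, φ(106) = 52, φ(107) = 106, φ(108) = 36, φ(109) = 108, φ(110) = 40, φ(111) = 72, φ(112) = 48, φ(113) = 112, φ(114) = 36, φ(115) = 88, φ(116) = 56, φ(117) = 72, φ(118) = 58, φ(119) = 96, φ(120) = 32, φ(121) = 110, φ(122) = 60, φ(123) = 80, φ(124) = 60, φ(125) = 100, φ(126) = 36, φ(127) = 126, φ(128) = 64, φ(129) = 84, φ(130) = 48, φ(131) = 130, φ(132) = 40, φ(133) = 108, φ(134) = 66, φ(135) = 72, φ(136) = 64, φ(137) = 136, φ(138) = 44, φ(139) = 138, φ(140) = 48, φ(141) = 92, φ(142) = 70, φ(143) = 120, φ(144) = 48, φ(145) = 112, φ(146) = 72, φ(147) = 84, φ(148) = 72, φ(149) = 148, φ(150) = 40, φ(151) = 150, φ(152) = 72, φ(153) = 96, φ(154) = 60, φ(155) = 120, φ(156) = 48, φ(157) = 156, φ(158) = 78, φ(159) = 104, φ(160) = 64, φ(161) = 132, φ(162) = 54, φ(163) = 162, φ(164) = 80, φ(165) = 80, φ(166) = 82, φ(167) = 166, φ(168) = 48, φ(169) = 156, φ(170) = 64, φ(171) = 108, φ(172) = 84, φ(173) = 172, φ(174) = 56, φ(175) = 120. Summing all 175 values: 9370. (Average order: Σ_{n ≤ x} φ(n) ~ (3/π²) x². For x = 175, (3/π²)·175² ≈ 9308.88.)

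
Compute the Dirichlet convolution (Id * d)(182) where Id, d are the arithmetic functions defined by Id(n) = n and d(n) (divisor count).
(Id * d)(182) = 540

Divisors of 182: [1, 2, 7, 13, 14, 26, 91, 182]. For each d | 182:
  d = 1: Id(1) · d(182/1) = 1 · 8 = 8
  d = 2: Id(2) · d(182/2) = 2 · 4 = 8
  d = 7: Id(7) · d(182/7) = 7 · 4 = 28
  d = 13: Id(13) · d(182/13) = 13 · 4 = 52
  d = 14: Id(14) · d(182/14) = 14 · 2 = 28
  d = 26: Id(26) · d(182/26) = 26 · 2 = 52
  d = 91: Id(91) · d(182/91) = 91 · 2 = 182
  d = 182: Id(182) · d(182/182) = 182 · 1 = 182
Summing: (Id * d)(182) = 8 + 8 + 28 + 52 + 28 + 52 + 182 + 182 = 540.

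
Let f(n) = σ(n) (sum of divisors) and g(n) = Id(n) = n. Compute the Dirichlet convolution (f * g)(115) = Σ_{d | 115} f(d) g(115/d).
(σ * Id)(115) = 517

Divisors of 115: [1, 5, 23, 115]. For each d | 115:
  d = 1: σ(1) · Id(115/1) = 1 · 115 = 115
  d = 5: σ(5) · Id(115/5) = 6 · 23 = 138
  d = 23: σ(23) · Id(115/23) = 24 · 5 = 120
  d = 115: σ(115) · Id(115/115) = 144 · 1 = 144
Summing: (σ * Id)(115) = 115 + 138 + 120 + 144 = 517.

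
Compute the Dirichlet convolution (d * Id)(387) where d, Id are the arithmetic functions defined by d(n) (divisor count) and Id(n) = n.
(d * Id)(387) = 810

Divisors of 387: [1, 3, 9, 43, 129, 387]. For each d | 387:
  d = 1: d(1) · Id(387/1) = 1 · 387 = 387
  d = 3: d(3) · Id(387/3) = 2 · 129 = 258
  d = 9: d(9) · Id(387/9) = 3 · 43 = 129
  d = 43: d(43) · Id(387/43) = 2 · 9 = 18
  d = 129: d(129) · Id(387/129) = 4 · 3 = 12
  d = 387: d(387) · Id(387/387) = 6 · 1 = 6
Summing: (d * Id)(387) = 387 + 258 + 129 + 18 + 12 + 6 = 810.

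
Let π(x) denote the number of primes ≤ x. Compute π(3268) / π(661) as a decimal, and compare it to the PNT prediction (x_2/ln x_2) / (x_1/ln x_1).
π(3268)/π(661) = 461/121 ≈ 3.8099;  PNT prediction ≈ 3.9676.

π(661) = 121 and π(3268) = 461, so π(3268)/π(661) ≈ 3.8099. The PNT-predicted ratio is (3268/ln(3268)) / (661/ln(661)) ≈ 3.9676. The two agree to within a few percent, as expected.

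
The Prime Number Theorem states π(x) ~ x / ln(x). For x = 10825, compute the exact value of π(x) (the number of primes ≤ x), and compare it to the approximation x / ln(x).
π(10825) = 1315;  x/ln(x) ≈ 1165.28;  relative error ≈ 11.39%.

Directly count primes up to 10825: π(10825) = 1315. The PNT approximation gives 10825/ln(10825) ≈ 10825/9.28961 ≈ 1165.28. Relative error (π(x) − x/ln(x)) / π(x) ≈ 11.39%; the approximation is known to undercount slightly (Li(x) is a better estimate).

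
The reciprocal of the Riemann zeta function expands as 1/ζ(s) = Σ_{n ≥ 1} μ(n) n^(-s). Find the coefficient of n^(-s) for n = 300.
μ(300) = 0

Factor n = 300 = 2^2 · 3 · 5^2. μ(n) = 0 if any exponent ≥ 2 (not squarefree); otherwise μ(n) = (−1)^{ω(n)} where ω(n) is the number of distinct prime factors. Applying: μ(300) = 0.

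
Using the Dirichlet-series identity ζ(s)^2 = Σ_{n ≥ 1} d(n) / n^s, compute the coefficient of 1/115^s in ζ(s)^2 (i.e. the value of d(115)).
d(115) = 4

ζ(s)^2 = (Σ 1/m^s)(Σ 1/k^s). The coefficient of 1/n^s in the product is the number of ordered pairs (m, k) with mk = n, which equals d(n). For n = 115, divisors are [1, 5, 23, 115], so d(115) = 4.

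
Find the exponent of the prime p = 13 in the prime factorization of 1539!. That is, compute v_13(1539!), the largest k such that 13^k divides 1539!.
v_13(1539!) = 127

Legendre's formula: v_p(n!) = Σ_{k ≥ 1} ⌊n / p^k⌋. For p = 13, n = 1539, the terms are:
  ⌊1539/13^1⌋ = ⌊1539/13⌋ = 118
  ⌊1539/13^2⌋ = ⌊1539/169⌋ = 9
(the next term ⌊1539/13^3⌋ = 0, terminating the sum). Summing: v_13(1539!) = 118 + 9 = 127.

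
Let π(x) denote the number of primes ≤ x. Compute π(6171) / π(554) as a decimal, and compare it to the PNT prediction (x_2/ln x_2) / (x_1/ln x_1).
π(6171)/π(554) = 803/101 ≈ 7.9505;  PNT prediction ≈ 8.0625.

π(554) = 101 and π(6171) = 803, so π(6171)/π(554) ≈ 7.9505. The PNT-predicted ratio is (6171/ln(6171)) / (554/ln(554)) ≈ 8.0625. The two agree to within a few percent, as expected.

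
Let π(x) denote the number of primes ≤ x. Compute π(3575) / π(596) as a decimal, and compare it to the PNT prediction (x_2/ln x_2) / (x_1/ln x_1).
π(3575)/π(596) = 500/108 ≈ 4.6296;  PNT prediction ≈ 4.6849.

π(596) = 108 and π(3575) = 500, so π(3575)/π(596) ≈ 4.6296. The PNT-predicted ratio is (3575/ln(3575)) / (596/ln(596)) ≈ 4.6849. The two agree to within a few percent, as expected.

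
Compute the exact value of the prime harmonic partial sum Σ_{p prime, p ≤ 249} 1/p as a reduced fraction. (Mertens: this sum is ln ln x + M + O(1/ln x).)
Σ 1/p = 506873196134241441348690763593294873492730445394823722837469097176314709804649267964680634478659521/256041159035492609053110100510385311995538591998443060216114576417920917800321526504084465112487730

π(249) = 53, so the primes ≤ 249 are [2, 3, 5, 7, 11, 13, 17, 19, 23, 29, 31, 37, 41, 43, 47, 53, 59, 61, 67, 71, 73, 79, 83, 89, 97, 101, 103, 107, 109, 113, 127, 131, 137, 139, 149, 151, 157, 163, 167, 173, 179, 181, 191, 193, 197, 199, 211, 223, 227, 229, 233, 239, 241]. Summing 1/p over these primes: 506873196134241441348690763593294873492730445394823722837469097176314709804649267964680634478659521/256041159035492609053110100510385311995538591998443060216114576417920917800321526504084465112487730 ≈ 1.9797. Mertens estimate ln ln(249) + 0.2615 ≈ 1.9694.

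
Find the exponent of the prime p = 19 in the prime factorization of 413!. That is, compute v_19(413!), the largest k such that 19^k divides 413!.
v_19(413!) = 22

Legendre's formula: v_p(n!) = Σ_{k ≥ 1} ⌊n / p^k⌋. For p = 19, n = 413, the terms are:
  ⌊413/19^1⌋ = ⌊413/19⌋ = 21
  ⌊413/19^2⌋ = ⌊413/361⌋ = 1
(the next term ⌊413/19^3⌋ = 0, terminating the sum). Summing: v_19(413!) = 21 + 1 = 22.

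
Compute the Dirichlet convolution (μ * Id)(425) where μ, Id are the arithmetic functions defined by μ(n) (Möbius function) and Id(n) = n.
(μ * Id)(425) = 320

Divisors of 425: [1, 5, 17, 25, 85, 425]. For each d | 425:
  d = 1: μ(1) · Id(425/1) = 1 · 425 = 425
  d = 5: μ(5) · Id(425/5) = -1 · 85 = -85
  d = 17: μ(17) · Id(425/17) = -1 · 25 = -25
  d = 25: μ(25) · Id(425/25) = 0 · 17 = 0
  d = 85: μ(85) · Id(425/85) = 1 · 5 = 5
  d = 425: μ(425) · Id(425/425) = 0 · 1 = 0
Summing: (μ * Id)(425) = 425 + -85 + -25 + 0 + 5 + 0 = 320.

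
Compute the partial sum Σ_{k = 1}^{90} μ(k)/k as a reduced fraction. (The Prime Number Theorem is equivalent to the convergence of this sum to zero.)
Σ μ(k)/k = -34833113669423893495541895404789/23768741896345550770650537601358310

Values of μ(k) for 1 ≤ k ≤ 90: μ(1) = 1, μ(2) = -1, μ(3) = -1, μ(5) = -1, μ(6) = 1, μ(7) = -1, μ(10) = 1, μ(11) = -1, μ(13) = -1, μ(14) = 1, μ(15) = 1, μ(17) = -1, μ(19) = -1, μ(21) = 1, μ(22) = 1, μ(23) = -1, μ(26) = 1, μ(29) = -1, μ(30) = -1, μ(31) = -1, μ(33) = 1, μ(34) = 1, μ(35) = 1, μ(37) = -1, μ(38) = 1, μ(39) = 1, μ(41) = -1, μ(42) = -1, μ(43) = -1, μ(46) = 1, μ(47) = -1, μ(51) = 1, μ(53) = -1, μ(55) = 1, μ(57) = 1, μ(58) = 1, μ(59) = -1, μ(61) = -1, μ(62) = 1, μ(65) = 1, μ(66) = -1, μ(67) = -1, μ(69) = 1, μ(70) = -1, μ(71) = -1, μ(73) = -1, μ(74) = 1, μ(77) = 1, μ(78) = -1, μ(79) = -1, μ(82) = 1, μ(83) = -1, μ(85) = 1, μ(86) = 1, μ(87) = 1, μ(89) = -1, with μ = 0 on non-squarefree integers. Summing μ(k)/k for k where μ(k) ≠ 0 gives -34833113669423893495541895404789/23768741896345550770650537601358310 ≈ -0.0015. (PNT ⟺ this sum → 0 as n → ∞.)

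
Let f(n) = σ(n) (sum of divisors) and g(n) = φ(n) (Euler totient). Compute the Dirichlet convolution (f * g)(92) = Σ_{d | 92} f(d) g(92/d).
(σ * φ)(92) = 552

Divisors of 92: [1, 2, 4, 23, 46, 92]. For each d | 92:
  d = 1: σ(1) · φ(92/1) = 1 · 44 = 44
  d = 2: σ(2) · φ(92/2) = 3 · 22 = 66
  d = 4: σ(4) · φ(92/4) = 7 · 22 = 154
  d = 23: σ(23) · φ(92/23) = 24 · 2 = 48
  d = 46: σ(46) · φ(92/46) = 72 · 1 = 72
  d = 92: σ(92) · φ(92/92) = 168 · 1 = 168
Summing: (σ * φ)(92) = 44 + 66 + 154 + 48 + 72 + 168 = 552.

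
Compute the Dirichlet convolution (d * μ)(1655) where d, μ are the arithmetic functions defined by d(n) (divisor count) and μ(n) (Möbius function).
(d * μ)(1655) = 1

Divisors of 1655: [1, 5, 331, 1655]. For each d | 1655:
  d = 1: d(1) · μ(1655/1) = 1 · 1 = 1
  d = 5: d(5) · μ(1655/5) = 2 · -1 = -2
  d = 331: d(331) · μ(1655/331) = 2 · -1 = -2
  d = 1655: d(1655) · μ(1655/1655) = 4 · 1 = 4
Summing: (d * μ)(1655) = 1 + -2 + -2 + 4 = 1.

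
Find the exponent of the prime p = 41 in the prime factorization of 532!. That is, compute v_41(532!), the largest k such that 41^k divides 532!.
v_41(532!) = 12

Legendre's formula: v_p(n!) = Σ_{k ≥ 1} ⌊n / p^k⌋. For p = 41, n = 532, the terms are:
  ⌊532/41^1⌋ = ⌊532/41⌋ = 12
(the next term ⌊532/41^2⌋ = 0, terminating the sum). Summing: v_41(532!) = 12 = 12.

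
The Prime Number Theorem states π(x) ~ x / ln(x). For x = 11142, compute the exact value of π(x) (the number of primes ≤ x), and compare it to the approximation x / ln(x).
π(11142) = 1349;  x/ln(x) ≈ 1195.69;  relative error ≈ 11.36%.

Directly count primes up to 11142: π(11142) = 1349. The PNT approximation gives 11142/ln(11142) ≈ 11142/9.31848 ≈ 1195.69. Relative error (π(x) − x/ln(x)) / π(x) ≈ 11.36%; the approximation is known to undercount slightly (Li(x) is a better estimate).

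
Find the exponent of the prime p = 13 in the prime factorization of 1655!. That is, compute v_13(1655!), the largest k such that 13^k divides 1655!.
v_13(1655!) = 136

Legendre's formula: v_p(n!) = Σ_{k ≥ 1} ⌊n / p^k⌋. For p = 13, n = 1655, the terms are:
  ⌊1655/13^1⌋ = ⌊1655/13⌋ = 127
  ⌊1655/13^2⌋ = ⌊1655/169⌋ = 9
(the next term ⌊1655/13^3⌋ = 0, terminating the sum). Summing: v_13(1655!) = 127 + 9 = 136.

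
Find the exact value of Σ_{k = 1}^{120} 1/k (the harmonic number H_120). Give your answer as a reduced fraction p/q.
H_120 = 18661952910524692834612799443020757786224277983797/3475956553913558034594585593659201286533187398464

Direct summation: H_120 = 1 + 1/2 + ... + 1/120. The least common denominator is lcm(1, ..., 120) = 955888052326228459513511038256280353796626534577600; over this denominator the numerator is 955888052326228459513511038256280353796626534577600 + 477944026163114229756755519128140176898313267288800 + 318629350775409486504503679418760117932208844859200 + 238972013081557114878377759564070088449156633644400 + 191177610465245691902702207651256070759325306915520 + 159314675387704743252251839709380058966104422429600 + 136555436046604065644787291179468621970946647796800 + 119486006540778557439188879782035044224578316822200 + 106209783591803162168167893139586705977402948286400 + 95588805232622845951351103825628035379662653457760 + 86898913847838950864864639841480032163329684961600 + 79657337693852371626125919854690029483052211214800 + 73529850178940650731808541404329257984355887275200 + 68277718023302032822393645589734310985473323898400 + 63725870155081897300900735883752023586441768971840 + 59743003270389278719594439891017522112289158411100 + 56228708960366379971383002250369432576272149092800 + 53104891795901581084083946569793352988701474143200 + 50309897490854129448079528329277913357717186030400 + 47794402616311422975675551912814017689831326728880 + 45518478682201355214929097059822873990315549265600 + 43449456923919475432432319920740016081664842480800 + 41560350101140367804935262532881754512896805851200 + 39828668846926185813062959927345014741526105607400 + 38235522093049138380540441530251214151865061383104 + 36764925089470325365904270702164628992177943637600 + 35403261197267720722722631046528901992467649428800 + 34138859011651016411196822794867155492736661949200 + 32961656976766498603914173732975184613676777054400 + 31862935077540948650450367941876011793220884485920 + 30835098462136401919790678653428398509568597889600 + 29871501635194639359797219945508761056144579205550 + 28966304615946316954954879947160010721109894987200 + 28114354480183189985691501125184716288136074546400 + 27311087209320813128957458235893724394189329559360 + 26552445897950790542041973284896676494350737071600 + 25834812225033201608473271304223793345854771204800 + 25154948745427064724039764164638956678858593015200 + 24509950059646883577269513801443085994785295758400 + 23897201308155711487837775956407008844915663364440 + 23314342739664108768622220445275130580405525233600 + 22759239341100677607464548529911436995157774632800 + 22229954705261126965430489261773961716200617083200 + 21724728461959737716216159960370008040832421240400 + 21241956718360632433633578627917341195480589657280 + 20780175050570183902467631266440877256448402925600 + 20338043666515499138585341239495326676523968820800 + 19914334423463092906531479963672507370763052803700 + 19507919435229152234969613025638374567278092542400 + 19117761046524569190270220765125607075932530691552 + 18742902986788793323794334083456477525424049697600 + 18382462544735162682952135351082314496088971818800 + 18035623628796763387047378080307176486728802539200 + 17701630598633860361361315523264450996233824714400 + 17379782769567790172972927968296006432665936992320 + 17069429505825508205598411397433577746368330974600 + 16769965830284709816026509443092637785905728676800 + 16480828488383249301957086866487592306838388527200 + 16201492412308956940906966750106446674519093806400 + 15931467538770474325225183970938005896610442242960 + 15670295939774237041205098987807874652403713681600 + 15417549231068200959895339326714199254784298944800 + 15172826227400451738309699019940957996771849755200 + 14935750817597319679898609972754380528072289602775 + 14705970035788130146361708280865851596871177455040 + 14483152307973158477477439973580005360554947493600 + 14266985855615350141992702063526572444725769172800 + 14057177240091594992845750562592358144068037273200 + 13853450033713455934978420844293918170965601950400 + 13655543604660406564478729117946862197094664779680 + 13463212004594767035401563919102540194318683585600 + 13276222948975395271020986642448338247175368535800 + 13094356881181211774157685455565484298583925131200 + 12917406112516600804236635652111896672927385602400 + 12745174031016379460180147176750404717288353794368 + 12577474372713532362019882082319478339429296507600 + 12414130549691278694980662834497147451904240708800 + 12254975029823441788634756900721542997392647879200 + 12099848763623145057133051117168105744261095374400 + 11948600654077855743918887978203504422457831682220 + 11801087065755906907574210348842967330822549809600 + 11657171369832054384311110222637565290202762616800 + 11516723522002752524259169135617835587911163067200 + 11379619670550338803732274264955718497578887316400 + 11245741792073275994276600450073886515254429818560 + 11114977352630563482715244630886980858100308541600 + 10987218992255499534638057910991728204558925684800 + 10862364230979868858108079980185004020416210620200 + 10740315194676724264196753238834610716816028478400 + 10620978359180316216816789313958670597740294828640 + 10504264311277235818829791629189893997765126753600 + 10390087525285091951233815633220438628224201462800 + 10278366154045467306596892884476132836522865963200 + 10169021833257749569292670619747663338261984410400 + 10061979498170825889615905665855582671543437206080 + 9957167211731546453265739981836253685381526401850 + 9854516003363179994984649878930725296872438500800 + 9753959717614576117484806512819187283639046271200 + 9655434871982105651651626649053336907036631662400 + 9558880523262284595135110382562803537966265345776 + 9464238141843846133797138992636439146501252817600 + 9371451493394396661897167041728238762712024848800 + 9280466527439111257412728526760003434918704219200 + 9191231272367581341476067675541157248044485909400 + 9103695736440271042985819411964574798063109853120 + 9017811814398381693523689040153588243364401269600 + 8933533199310546350593561105198881811183425556800 + 8850815299316930180680657761632225498116912357200 + 8769615158956224399206523286754865631161711326400 + 8689891384783895086486463984148003216332968496160 + 8611604075011067202824423768074597781951590401600 + 8534714752912754102799205698716788873184165487300 + 8459186303771933270031071135011330564571916235200 + 8384982915142354908013254721546318892952864338400 + 8312070020228073560987052506576350902579361170240 + 8240414244191624650978543433243796153419194263600 + 8169983353215627859089837933814361998261765252800 + 8100746206154478470453483375053223337259546903200 + 8032672708623768567340428892909918939467449870400 + 7965733769385237162612591985469002948305221121480 = 5132037050394290529518519846830708391211676445544175, so H_120 = 5132037050394290529518519846830708391211676445544175/955888052326228459513511038256280353796626534577600; reducing by gcd(5132037050394290529518519846830708391211676445544175, 955888052326228459513511038256280353796626534577600) = 275 gives 18661952910524692834612799443020757786224277983797/3475956553913558034594585593659201286533187398464 ≈ 5.36887. (The PNT-adjacent estimate ln(120) + γ ≈ 5.36471 matches within O(1/n).)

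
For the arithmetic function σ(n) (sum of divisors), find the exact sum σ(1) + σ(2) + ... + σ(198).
Σ_{n ≤ 198} σ(n) = 32379

Compute σ(n) for each 1 ≤ n ≤ 198: σ(1) = 1, σ(2) = 3, σ(3) = 4, σ(4) = 7, σ(5) = 6, σ(6) = 12, σ(7) = 8, σ(8) = 15, σ(9) = 13, σ(10) = 18, σ(11) = 12, σ(12) = 28, σ(13) = 14, σ(14) = 24, σ(15) = 24, σ(16) = 31, σ(17) = 18, σ(18) = 39, σ(19) = 20, σ(20) = 42, σ(21) = 32, σ(22) = 36, σ(23) = 24, σ(24) = 60, σ(25) = 31, σ(26) = 42, σ(27) = 40, σ(28) = 56, σ(29) = 30, σ(30) = 72, σ(31) = 32, σ(32) = 63, σ(33) = 48, σ(34) = 54, σ(35) = 48, σ(36) = 91, σ(37) = 38, σ(38) = 60, σ(39) = 56, σ(40) = 90, σ(41) = 42, σ(42) = 96, σ(43) = 44, σ(44) = 84, σ(45) = 78, σ(46) = 72, σ(47) = 48, σ(48) = 124, σ(49) = 57, σ(50) = 93, σ(51) = 72, σ(52) = 98, σ(53) = 54, σ(54) = 120, σ(55) = 72, σ(56) = 120, σ(57) = 80, σ(58) = 90, σ(59) = 60, σ(60) = 168, σ(61) = 62, σ(62) = 96, σ(63) = 104, σ(64) = 127, σ(65) = 84, σ(66) = 144, σ(67) = 68, σ(68) = 126, σ(69) = 96, σ(70) = 144, σ(71) = 72, σ(72) = 195, σ(73) = 74, σ(74) = 114, σ(75) = 124, σ(76) = 140, σ(77) = 96, σ(78) = 168, σ(79) = 80, σ(80) = 186, σ(81) = 121, σ(82) = 126, σ(83) = 84, σ(84) = 224, σ(85) = 108, σ(86) = 132, σ(87) = 120, σ(88) = 180, σ(89) = 90, σ(90) = 234, σ(91) = 112, σ(92) = 168, σ(93) = 128, σ(94) = 144, σ(95) = 120, σ(96) = 252, σ(97) = 98, σ(98) = 171, σ(99) = 156, σ(100) = 217, σ(101) = 102, σ(102) = 216, σ(103) = 104, σ(104) = 210, σ(105) = 192, σ(106) = 162, σ(107) = 108, σ(108) = 280, σ(109) = 110, σ(110) = 216, σ(111) = 152, σ(112) = 248, σ(113) = 114, σ(114) = 240, σ(115) = 144, σ(116) = 210, σ(117) = 182, σ(118) = 180, σ(119) = 144, σ(120) = 360, σ(121) = 133, σ(122) = 186, σ(123) = 168, σ(124) = 224, σ(125) = 156, σ(126) = 312, σ(127) = 128, σ(128) = 255, σ(129) = 176, σ(130) = 252, σ(131) = 132, σ(132) = 336, σ(133) = 160, σ(134) = 204, σ(135) = 240, σ(136) = 270, σ(137) = 138, σ(138) = 288, σ(139) = 140, σ(140) = 336, σ(141) = 192, σ(142) = 216, σ(143) = 168, σ(144) = 403, σ(145) = 180, σ(146) = 222, σ(147) = 228, σ(148) = 266, σ(149) = 150, σ(150) = 372, σ(151) = 152, σ(152) = 300, σ(153) = 234, σ(154) = 288, σ(155) = 192, σ(156) = 392, σ(157) = 158, σ(158) = 240, σ(159) = 216, σ(160) = 378, σ(161) = 192, σ(162) = 363, σ(163) = 164, σ(164) = 294, σ(165) = 288, σ(166) = 252, σ(167) = 168, σ(168) = 480, σ(169) = 183, σ(170) = 324, σ(171) = 260, σ(172) = 308, σ(173) = 174, σ(174) = 360, σ(175) = 248, σ(176) = 372, σ(177) = 240, σ(178) = 270, σ(179) = 180, σ(180) = 546, σ(181) = 182, σ(182) = 336, σ(183) = 248, σ(184) = 360, σ(185) = 228, σ(186) = 384, σ(187) = 216, σ(188) = 336, σ(189) = 320, σ(190) = 360, σ(191) = 192, σ(192) = 508, σ(193) = 194, σ(194) = 294, σ(195) = 336, σ(196) = 399, σ(197) = 198, σ(198) = 468. Summing all 198 values: 32379. (Average order: Σ_{n ≤ x} σ(n) ~ (π²/12) x². For x = 198, (π²/12)·198² ≈ 32244.00.)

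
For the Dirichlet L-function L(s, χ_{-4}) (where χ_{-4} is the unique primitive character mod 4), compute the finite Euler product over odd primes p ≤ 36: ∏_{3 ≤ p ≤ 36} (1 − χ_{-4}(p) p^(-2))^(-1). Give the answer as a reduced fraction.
∏ = 70163108671177093/76623095660544000

The odd primes p ≤ 36 are [3, 5, 7, 11, 13, 17, 19, 23, 29, 31]. For each, χ(p) = 1 if p ≡ 1 mod 4, χ(p) = −1 if p ≡ 3 mod 4. Taking (1 − χ(p)/p^2)^(-1) = p^2/(p^2 − χ(p)): (1 − (-1)/3^2)^(-1) · (1 − (1)/5^2)^(-1) · (1 − (-1)/7^2)^(-1) · (1 − (-1)/11^2)^(-1) · (1 − (1)/13^2)^(-1) · (1 − (1)/17^2)^(-1) · (1 − (-1)/19^2)^(-1) · (1 − (-1)/23^2)^(-1) · (1 − (1)/29^2)^(-1) · (1 − (-1)/31^2)^(-1) = 70163108671177093/76623095660544000.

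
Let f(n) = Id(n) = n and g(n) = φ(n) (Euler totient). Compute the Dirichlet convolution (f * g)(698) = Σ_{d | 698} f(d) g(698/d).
(Id * φ)(698) = 2091

Divisors of 698: [1, 2, 349, 698]. For each d | 698:
  d = 1: Id(1) · φ(698/1) = 1 · 348 = 348
  d = 2: Id(2) · φ(698/2) = 2 · 348 = 696
  d = 349: Id(349) · φ(698/349) = 349 · 1 = 349
  d = 698: Id(698) · φ(698/698) = 698 · 1 = 698
Summing: (Id * φ)(698) = 348 + 696 + 349 + 698 = 2091.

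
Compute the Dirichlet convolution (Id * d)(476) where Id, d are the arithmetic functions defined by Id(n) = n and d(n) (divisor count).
(Id * d)(476) = 1881

Divisors of 476: [1, 2, 4, 7, 14, 17, 28, 34, 68, 119, 238, 476]. For each d | 476:
  d = 1: Id(1) · d(476/1) = 1 · 12 = 12
  d = 2: Id(2) · d(476/2) = 2 · 8 = 16
  d = 4: Id(4) · d(476/4) = 4 · 4 = 16
  d = 7: Id(7) · d(476/7) = 7 · 6 = 42
  d = 14: Id(14) · d(476/14) = 14 · 4 = 56
  d = 17: Id(17) · d(476/17) = 17 · 6 = 102
  d = 28: Id(28) · d(476/28) = 28 · 2 = 56
  d = 34: Id(34) · d(476/34) = 34 · 4 = 136
  d = 68: Id(68) · d(476/68) = 68 · 2 = 136
  d = 119: Id(119) · d(476/119) = 119 · 3 = 357
  d = 238: Id(238) · d(476/238) = 238 · 2 = 476
  d = 476: Id(476) · d(476/476) = 476 · 1 = 476
Summing: (Id * d)(476) = 12 + 16 + 16 + 42 + 56 + 102 + 56 + 136 + 136 + 357 + 476 + 476 = 1881.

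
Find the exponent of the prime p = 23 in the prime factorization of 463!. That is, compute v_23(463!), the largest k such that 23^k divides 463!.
v_23(463!) = 20

Legendre's formula: v_p(n!) = Σ_{k ≥ 1} ⌊n / p^k⌋. For p = 23, n = 463, the terms are:
  ⌊463/23^1⌋ = ⌊463/23⌋ = 20
(the next term ⌊463/23^2⌋ = 0, terminating the sum). Summing: v_23(463!) = 20 = 20.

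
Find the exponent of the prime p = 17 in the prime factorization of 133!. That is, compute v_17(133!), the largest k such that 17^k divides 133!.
v_17(133!) = 7

Legendre's formula: v_p(n!) = Σ_{k ≥ 1} ⌊n / p^k⌋. For p = 17, n = 133, the terms are:
  ⌊133/17^1⌋ = ⌊133/17⌋ = 7
(the next term ⌊133/17^2⌋ = 0, terminating the sum). Summing: v_17(133!) = 7 = 7.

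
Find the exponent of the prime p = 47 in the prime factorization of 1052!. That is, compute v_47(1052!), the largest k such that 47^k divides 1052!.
v_47(1052!) = 22

Legendre's formula: v_p(n!) = Σ_{k ≥ 1} ⌊n / p^k⌋. For p = 47, n = 1052, the terms are:
  ⌊1052/47^1⌋ = ⌊1052/47⌋ = 22
(the next term ⌊1052/47^2⌋ = 0, terminating the sum). Summing: v_47(1052!) = 22 = 22.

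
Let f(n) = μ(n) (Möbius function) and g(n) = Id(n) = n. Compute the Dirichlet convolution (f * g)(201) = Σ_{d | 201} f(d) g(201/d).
(μ * Id)(201) = 132

Divisors of 201: [1, 3, 67, 201]. For each d | 201:
  d = 1: μ(1) · Id(201/1) = 1 · 201 = 201
  d = 3: μ(3) · Id(201/3) = -1 · 67 = -67
  d = 67: μ(67) · Id(201/67) = -1 · 3 = -3
  d = 201: μ(201) · Id(201/201) = 1 · 1 = 1
Summing: (μ * Id)(201) = 201 + -67 + -3 + 1 = 132.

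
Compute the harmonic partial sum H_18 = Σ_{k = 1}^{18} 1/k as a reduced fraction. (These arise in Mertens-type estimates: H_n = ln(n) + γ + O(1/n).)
H_18 = 14274301/4084080

Direct summation: H_18 = 1 + 1/2 + ... + 1/18. The least common denominator is lcm(1, ..., 18) = 12252240; over this denominator the numerator is 12252240 + 6126120 + 4084080 + 3063060 + 2450448 + 2042040 + 1750320 + 1531530 + 1361360 + 1225224 + 1113840 + 1021020 + 942480 + 875160 + 816816 + 765765 + 720720 + 680680 = 42822903, so H_18 = 42822903/12252240; reducing by gcd(42822903, 12252240) = 3 gives 14274301/4084080 ≈ 3.49511. (The PNT-adjacent estimate ln(18) + γ ≈ 3.46759 matches within O(1/n).)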